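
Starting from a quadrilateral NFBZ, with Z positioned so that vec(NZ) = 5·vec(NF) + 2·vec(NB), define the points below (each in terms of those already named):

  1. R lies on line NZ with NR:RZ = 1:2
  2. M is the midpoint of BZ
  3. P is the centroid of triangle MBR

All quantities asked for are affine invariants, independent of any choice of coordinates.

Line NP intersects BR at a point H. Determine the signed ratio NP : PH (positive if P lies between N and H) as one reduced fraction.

NP:PH = -4

Work in coordinates with N = (0, 0), F = (1, 0), B = (0, 1), Z = (5, 2).
1. R lies on line NZ with NR:RZ = 1:2 ⇒ R = (5/3, 2/3)
2. M is the midpoint of BZ ⇒ M = (5/2, 3/2)
3. P is the centroid of triangle MBR ⇒ P = (25/18, 19/18)
line NP meets BR at H = (25/24, 19/24)
P = N + t·(H−N) with t = 4/3, so NP:PH = 4/3:-1/3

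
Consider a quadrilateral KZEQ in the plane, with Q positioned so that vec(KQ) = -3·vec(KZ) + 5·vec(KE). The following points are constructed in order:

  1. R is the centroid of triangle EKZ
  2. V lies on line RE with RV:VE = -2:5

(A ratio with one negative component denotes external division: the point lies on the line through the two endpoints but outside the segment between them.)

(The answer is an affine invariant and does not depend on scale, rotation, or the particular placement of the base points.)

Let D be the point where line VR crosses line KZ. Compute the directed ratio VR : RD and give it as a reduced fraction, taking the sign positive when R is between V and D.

Set K = (0, 0), Z = (1, 0), E = (0, 1), Q = (-3, 5); any affine frame gives the same invariant.
1. R is the centroid of triangle EKZ ⇒ R = (1/3, 1/3)
2. V lies on line RE with RV:VE = -2:5 ⇒ V = (5/9, -1/9)
line VR meets KZ at D = (1/2, 0)
R = V + t·(D−V) with t = 4, so VR:RD = 4:-3

VR:RD = -4/3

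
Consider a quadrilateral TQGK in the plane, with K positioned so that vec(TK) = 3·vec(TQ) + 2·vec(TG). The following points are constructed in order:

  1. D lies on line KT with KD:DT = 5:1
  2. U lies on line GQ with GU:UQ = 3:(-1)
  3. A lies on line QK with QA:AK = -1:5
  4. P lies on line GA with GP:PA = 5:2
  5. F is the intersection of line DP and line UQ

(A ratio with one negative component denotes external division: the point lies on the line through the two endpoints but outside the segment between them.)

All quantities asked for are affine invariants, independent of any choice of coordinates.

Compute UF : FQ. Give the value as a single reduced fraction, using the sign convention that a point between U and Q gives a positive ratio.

UF:FQ = -44/21

Assign T = (0, 0), Q = (1, 0), G = (0, 1), K = (3, 2) — the answer is frame-independent, so this choice is without loss of generality.
1. D lies on line KT with KD:DT = 5:1 ⇒ D = (1/2, 1/3)
2. U lies on line GQ with GU:UQ = 3:(-1) ⇒ U = (3/2, -1/2)
3. A lies on line QK with QA:AK = -1:5 ⇒ A = (1/2, -1/2)
4. P lies on line GA with GP:PA = 5:2 ⇒ P = (5/14, -1/14)
5. F is the intersection of line DP and line UQ ⇒ F = (25/46, 21/46)
F = U + t·(Q−U) with t = 44/23, so UF:FQ = t:(1−t) = 44/23:-21/23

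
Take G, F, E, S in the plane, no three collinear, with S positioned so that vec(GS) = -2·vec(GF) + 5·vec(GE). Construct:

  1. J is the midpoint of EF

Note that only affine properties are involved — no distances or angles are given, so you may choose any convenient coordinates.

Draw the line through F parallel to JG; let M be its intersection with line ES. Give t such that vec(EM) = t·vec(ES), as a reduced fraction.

t = -1/3

Assign G = (0, 0), F = (1, 0), E = (0, 1), S = (-2, 5) — the answer is frame-independent, so this choice is without loss of generality.
1. J is the midpoint of EF ⇒ J = (1/2, 1/2)
through F parallel to JG: direction (-1/2, -1/2); meets ES at M = (2/3, -1/3)
M = E + t·(S−E) with t = -1/3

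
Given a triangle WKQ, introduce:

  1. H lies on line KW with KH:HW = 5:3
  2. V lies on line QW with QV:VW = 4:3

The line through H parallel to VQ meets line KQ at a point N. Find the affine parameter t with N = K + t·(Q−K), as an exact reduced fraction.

Set W = (0, 0), K = (1, 0), Q = (0, 1); any affine frame gives the same invariant.
1. H lies on line KW with KH:HW = 5:3 ⇒ H = (3/8, 0)
2. V lies on line QW with QV:VW = 4:3 ⇒ V = (0, 3/7)
through H parallel to VQ: direction (0, 4/7); meets KQ at N = (3/8, 5/8)
N = K + t·(Q−K) with t = 5/8

t = 5/8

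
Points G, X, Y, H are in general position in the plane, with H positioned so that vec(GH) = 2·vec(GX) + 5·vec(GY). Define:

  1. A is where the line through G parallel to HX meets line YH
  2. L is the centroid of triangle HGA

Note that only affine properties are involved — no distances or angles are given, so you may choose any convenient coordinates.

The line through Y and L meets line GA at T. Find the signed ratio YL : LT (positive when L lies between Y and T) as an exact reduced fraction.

YL:LT = -8/5

Set G = (0, 0), X = (1, 0), Y = (0, 1), H = (2, 5); any affine frame gives the same invariant.
1. A is where the line through G parallel to HX meets line YH ⇒ A = (1/3, 5/3)
2. L is the centroid of triangle HGA ⇒ L = (7/9, 20/9)
line YL meets GA at T = (7/24, 35/24)
L = Y + t·(T−Y) with t = 8/3, so YL:LT = 8/3:-5/3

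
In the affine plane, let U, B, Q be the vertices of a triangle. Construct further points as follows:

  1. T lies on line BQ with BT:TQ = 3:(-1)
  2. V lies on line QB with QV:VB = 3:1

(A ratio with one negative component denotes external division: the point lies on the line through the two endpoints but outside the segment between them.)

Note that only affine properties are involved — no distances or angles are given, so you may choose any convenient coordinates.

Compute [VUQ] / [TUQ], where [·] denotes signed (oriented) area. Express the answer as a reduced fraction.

Set U = (0, 0), B = (1, 0), Q = (0, 1); any affine frame gives the same invariant.
1. T lies on line BQ with BT:TQ = 3:(-1) ⇒ T = (-1/2, 3/2)
2. V lies on line QB with QV:VB = 3:1 ⇒ V = (3/4, 1/4)
2·[VUQ] = -3/4, 2·[TUQ] = 1/2
[VUQ]:[TUQ] = -3/4:1/2 = -3/2

[VUQ]:[TUQ] = -3/2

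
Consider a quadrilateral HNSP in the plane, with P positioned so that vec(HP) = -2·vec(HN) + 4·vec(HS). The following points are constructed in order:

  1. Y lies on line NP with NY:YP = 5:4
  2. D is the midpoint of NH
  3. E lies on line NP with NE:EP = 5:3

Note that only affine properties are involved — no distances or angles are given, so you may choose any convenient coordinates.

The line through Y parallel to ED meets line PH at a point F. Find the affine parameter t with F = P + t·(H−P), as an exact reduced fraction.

Choose coordinates H = (0, 0), N = (1, 0), S = (0, 1), P = (-2, 4).
1. Y lies on line NP with NY:YP = 5:4 ⇒ Y = (-2/3, 20/9)
2. D is the midpoint of NH ⇒ D = (1/2, 0)
3. E lies on line NP with NE:EP = 5:3 ⇒ E = (-7/8, 5/2)
through Y parallel to ED: direction (11/8, -5/2); meets PH at F = (-50/9, 100/9)
F = P + t·(H−P) with t = -16/9

t = -16/9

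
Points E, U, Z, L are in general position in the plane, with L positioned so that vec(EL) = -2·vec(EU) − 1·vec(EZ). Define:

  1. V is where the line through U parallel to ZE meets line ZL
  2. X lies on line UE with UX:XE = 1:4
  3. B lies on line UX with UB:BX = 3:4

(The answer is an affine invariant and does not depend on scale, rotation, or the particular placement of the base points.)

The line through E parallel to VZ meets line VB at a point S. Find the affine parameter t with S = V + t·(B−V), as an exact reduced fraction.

Work in coordinates with E = (0, 0), U = (1, 0), Z = (0, 1), L = (-2, -1).
1. V is where the line through U parallel to ZE meets line ZL ⇒ V = (1, 2)
2. X lies on line UE with UX:XE = 1:4 ⇒ X = (4/5, 0)
3. B lies on line UX with UB:BX = 3:4 ⇒ B = (32/35, 0)
through E parallel to VZ: direction (-1, -1); meets VB at S = (64/67, 64/67)
S = V + t·(B−V) with t = 35/67

t = 35/67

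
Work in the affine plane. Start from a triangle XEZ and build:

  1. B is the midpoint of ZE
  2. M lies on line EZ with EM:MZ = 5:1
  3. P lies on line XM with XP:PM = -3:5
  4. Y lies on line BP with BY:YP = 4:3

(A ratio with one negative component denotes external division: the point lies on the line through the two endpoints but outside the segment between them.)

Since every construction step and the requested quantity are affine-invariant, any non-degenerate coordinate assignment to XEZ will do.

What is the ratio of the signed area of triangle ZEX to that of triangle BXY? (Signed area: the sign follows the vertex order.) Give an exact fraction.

[ZEX]:[BXY] = -7/2

Work in coordinates with X = (0, 0), E = (1, 0), Z = (0, 1).
1. B is the midpoint of ZE ⇒ B = (1/2, 1/2)
2. M lies on line EZ with EM:MZ = 5:1 ⇒ M = (1/6, 5/6)
3. P lies on line XM with XP:PM = -3:5 ⇒ P = (-1/4, -5/4)
4. Y lies on line BP with BY:YP = 4:3 ⇒ Y = (1/14, -1/2)
2·[ZEX] = -1, 2·[BXY] = 2/7
[ZEX]:[BXY] = -1:2/7 = -7/2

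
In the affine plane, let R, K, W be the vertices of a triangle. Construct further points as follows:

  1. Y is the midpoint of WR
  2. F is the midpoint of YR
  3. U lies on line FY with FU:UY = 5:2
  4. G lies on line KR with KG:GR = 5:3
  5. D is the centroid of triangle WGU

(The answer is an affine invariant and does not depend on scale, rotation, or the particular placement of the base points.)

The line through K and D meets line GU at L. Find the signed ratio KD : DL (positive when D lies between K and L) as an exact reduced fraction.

Work in coordinates with R = (0, 0), K = (1, 0), W = (0, 1).
1. Y is the midpoint of WR ⇒ Y = (0, 1/2)
2. F is the midpoint of YR ⇒ F = (0, 1/4)
3. U lies on line FY with FU:UY = 5:2 ⇒ U = (0, 3/7)
4. G lies on line KR with KG:GR = 5:3 ⇒ G = (3/8, 0)
5. D is the centroid of triangle WGU ⇒ D = (1/8, 10/21)
line KD meets GU at L = (-17/88, 50/77)
D = K + t·(L−K) with t = 11/15, so KD:DL = 11/15:4/15

KD:DL = 11/4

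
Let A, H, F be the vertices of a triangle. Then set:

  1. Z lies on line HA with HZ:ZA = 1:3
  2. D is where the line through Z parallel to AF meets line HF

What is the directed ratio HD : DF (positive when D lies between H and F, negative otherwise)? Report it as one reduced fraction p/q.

Choose coordinates A = (0, 0), H = (1, 0), F = (0, 1).
1. Z lies on line HA with HZ:ZA = 1:3 ⇒ Z = (3/4, 0)
2. D is where the line through Z parallel to AF meets line HF ⇒ D = (3/4, 1/4)
D = H + t·(F−H) with t = 1/4, so HD:DF = t:(1−t) = 1/4:3/4

HD:DF = 1/3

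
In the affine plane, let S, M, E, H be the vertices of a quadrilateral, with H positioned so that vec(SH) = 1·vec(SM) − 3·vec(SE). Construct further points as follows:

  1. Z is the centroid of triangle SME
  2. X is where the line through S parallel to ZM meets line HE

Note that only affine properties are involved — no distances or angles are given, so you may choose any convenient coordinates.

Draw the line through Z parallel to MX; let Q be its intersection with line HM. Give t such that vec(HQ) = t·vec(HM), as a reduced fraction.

Choose coordinates S = (0, 0), M = (1, 0), E = (0, 1), H = (1, -3).
1. Z is the centroid of triangle SME ⇒ Z = (1/3, 1/3)
2. X is where the line through S parallel to ZM meets line HE ⇒ X = (2/7, -1/7)
through Z parallel to MX: direction (-5/7, -1/7); meets HM at Q = (1, 7/15)
Q = H + t·(M−H) with t = 52/45

t = 52/45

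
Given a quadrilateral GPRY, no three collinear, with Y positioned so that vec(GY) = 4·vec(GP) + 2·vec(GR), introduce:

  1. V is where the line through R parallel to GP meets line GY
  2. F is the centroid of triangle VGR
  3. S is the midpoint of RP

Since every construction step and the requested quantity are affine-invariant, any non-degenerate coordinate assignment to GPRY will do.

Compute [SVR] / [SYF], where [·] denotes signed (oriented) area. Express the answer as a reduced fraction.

[SVR]:[SYF] = 3

Choose coordinates G = (0, 0), P = (1, 0), R = (0, 1), Y = (4, 2).
1. V is where the line through R parallel to GP meets line GY ⇒ V = (2, 1)
2. F is the centroid of triangle VGR ⇒ F = (2/3, 2/3)
3. S is the midpoint of RP ⇒ S = (1/2, 1/2)
2·[SVR] = 1, 2·[SYF] = 1/3
[SVR]:[SYF] = 1:1/3 = 3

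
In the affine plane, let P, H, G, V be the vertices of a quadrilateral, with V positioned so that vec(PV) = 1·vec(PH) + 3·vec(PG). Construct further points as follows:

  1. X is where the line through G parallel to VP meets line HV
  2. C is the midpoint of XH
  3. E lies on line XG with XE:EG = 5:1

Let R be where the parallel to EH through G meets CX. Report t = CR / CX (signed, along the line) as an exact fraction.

Work in coordinates with P = (0, 0), H = (1, 0), G = (0, 1), V = (1, 3).
1. X is where the line through G parallel to VP meets line HV ⇒ X = (1, 4)
2. C is the midpoint of XH ⇒ C = (1, 2)
3. E lies on line XG with XE:EG = 5:1 ⇒ E = (1/6, 3/2)
through G parallel to EH: direction (5/6, -3/2); meets CX at R = (1, -4/5)
R = C + t·(X−C) with t = -7/5

t = -7/5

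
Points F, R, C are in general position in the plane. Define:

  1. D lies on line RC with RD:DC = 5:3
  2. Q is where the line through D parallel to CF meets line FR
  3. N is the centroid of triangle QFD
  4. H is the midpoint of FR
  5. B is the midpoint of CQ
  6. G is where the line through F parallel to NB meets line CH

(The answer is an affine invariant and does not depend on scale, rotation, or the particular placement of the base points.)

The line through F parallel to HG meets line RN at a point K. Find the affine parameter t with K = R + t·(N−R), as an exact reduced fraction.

Set F = (0, 0), R = (1, 0), C = (0, 1); any affine frame gives the same invariant.
1. D lies on line RC with RD:DC = 5:3 ⇒ D = (3/8, 5/8)
2. Q is where the line through D parallel to CF meets line FR ⇒ Q = (3/8, 0)
3. N is the centroid of triangle QFD ⇒ N = (1/4, 5/24)
4. H is the midpoint of FR ⇒ H = (1/2, 0)
5. B is the midpoint of CQ ⇒ B = (3/16, 1/2)
6. G is where the line through F parallel to NB meets line CH ⇒ G = (-3/8, 7/4)
through F parallel to HG: direction (-7/8, 7/4); meets RN at K = (-5/31, 10/31)
K = R + t·(N−R) with t = 48/31

t = 48/31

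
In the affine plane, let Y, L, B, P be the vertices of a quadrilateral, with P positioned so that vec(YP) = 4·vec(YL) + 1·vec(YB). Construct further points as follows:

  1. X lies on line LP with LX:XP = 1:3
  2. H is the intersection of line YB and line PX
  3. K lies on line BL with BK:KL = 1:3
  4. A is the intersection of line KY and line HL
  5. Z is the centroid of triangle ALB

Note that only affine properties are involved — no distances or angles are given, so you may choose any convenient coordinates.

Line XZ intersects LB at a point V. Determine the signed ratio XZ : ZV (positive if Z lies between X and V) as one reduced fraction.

XZ:ZV = -3

Assign Y = (0, 0), L = (1, 0), B = (0, 1), P = (4, 1) — the answer is frame-independent, so this choice is without loss of generality.
1. X lies on line LP with LX:XP = 1:3 ⇒ X = (7/4, 1/4)
2. H is the intersection of line YB and line PX ⇒ H = (0, -1/3)
3. K lies on line BL with BK:KL = 1:3 ⇒ K = (1/4, 3/4)
4. A is the intersection of line KY and line HL ⇒ A = (-1/8, -3/8)
5. Z is the centroid of triangle ALB ⇒ Z = (7/24, 5/24)
line XZ meets LB at V = (7/9, 2/9)
Z = X + t·(V−X) with t = 3/2, so XZ:ZV = 3/2:-1/2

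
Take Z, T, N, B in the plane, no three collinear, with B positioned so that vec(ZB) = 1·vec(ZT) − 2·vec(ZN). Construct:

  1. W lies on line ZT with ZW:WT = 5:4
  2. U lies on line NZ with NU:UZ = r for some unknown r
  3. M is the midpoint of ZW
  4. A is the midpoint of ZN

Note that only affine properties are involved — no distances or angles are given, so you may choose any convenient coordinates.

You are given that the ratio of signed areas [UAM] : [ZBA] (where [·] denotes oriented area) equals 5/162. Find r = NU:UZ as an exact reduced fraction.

r = 4/5

Work in coordinates with Z = (0, 0), T = (1, 0), N = (0, 1), B = (1, -2).
1. W lies on line ZT with ZW:WT = 5:4 ⇒ W = (5/9, 0)
2. With NU:UZ = r, write λ = r/(r+1) so U = N + λ·(Z−N); U is affine-linear in λ
3. M is the midpoint of ZW ⇒ M = (5/18, 0)
4. A is the midpoint of ZN ⇒ A = (0, 1/2)
Every point depending on U is an affine combination of U and λ-independent points, so each such coordinate is linear in λ; the λ² term in each signed area is a multiple of (Z−N)×(Z−N) = 0, so 2·[UAM] and 2·[ZBA] are each linear in λ. Evaluating at λ=0 and λ=1:
  2·[UAM] = -5/18·λ + 5/36,   2·[ZBA] = 1/2
So [UAM]:[ZBA] = (-5/18·λ + 5/36) / (1/2). Setting this equal to 5/162:
  -5/18·λ + 5/36 = 5/162·(1/2)  ⇒  λ = 4/9
Then r = λ/(1−λ) = (4/9)/(5/9) = 4/5. Check: with r = 4/5, U = (0, 5/9) and [UAM]:[ZBA] = 5/162 as required.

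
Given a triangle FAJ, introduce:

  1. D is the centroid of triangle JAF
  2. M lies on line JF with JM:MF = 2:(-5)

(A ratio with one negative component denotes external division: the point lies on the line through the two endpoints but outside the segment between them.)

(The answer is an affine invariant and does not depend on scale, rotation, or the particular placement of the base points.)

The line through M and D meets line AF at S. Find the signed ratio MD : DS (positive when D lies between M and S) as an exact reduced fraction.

Choose coordinates F = (0, 0), A = (1, 0), J = (0, 1).
1. D is the centroid of triangle JAF ⇒ D = (1/3, 1/3)
2. M lies on line JF with JM:MF = 2:(-5) ⇒ M = (0, 5/3)
line MD meets AF at S = (5/12, 0)
D = M + t·(S−M) with t = 4/5, so MD:DS = 4/5:1/5

MD:DS = 4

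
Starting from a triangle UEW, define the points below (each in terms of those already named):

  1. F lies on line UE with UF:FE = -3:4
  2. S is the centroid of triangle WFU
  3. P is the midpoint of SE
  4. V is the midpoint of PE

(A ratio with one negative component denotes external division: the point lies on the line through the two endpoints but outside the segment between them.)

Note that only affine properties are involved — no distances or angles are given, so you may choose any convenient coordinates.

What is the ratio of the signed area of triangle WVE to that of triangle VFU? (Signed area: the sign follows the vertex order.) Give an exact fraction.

Work in coordinates with U = (0, 0), E = (1, 0), W = (0, 1).
1. F lies on line UE with UF:FE = -3:4 ⇒ F = (-3, 0)
2. S is the centroid of triangle WFU ⇒ S = (-1, 1/3)
3. P is the midpoint of SE ⇒ P = (0, 1/6)
4. V is the midpoint of PE ⇒ V = (1/2, 1/12)
2·[WVE] = 5/12, 2·[VFU] = 1/4
[WVE]:[VFU] = 5/12:1/4 = 5/3

[WVE]:[VFU] = 5/3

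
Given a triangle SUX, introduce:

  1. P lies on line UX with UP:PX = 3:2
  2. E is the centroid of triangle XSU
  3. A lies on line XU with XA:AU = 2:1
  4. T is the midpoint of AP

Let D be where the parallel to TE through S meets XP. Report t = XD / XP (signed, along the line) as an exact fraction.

t = 3/2

Set S = (0, 0), U = (1, 0), X = (0, 1); any affine frame gives the same invariant.
1. P lies on line UX with UP:PX = 3:2 ⇒ P = (2/5, 3/5)
2. E is the centroid of triangle XSU ⇒ E = (1/3, 1/3)
3. A lies on line XU with XA:AU = 2:1 ⇒ A = (2/3, 1/3)
4. T is the midpoint of AP ⇒ T = (8/15, 7/15)
through S parallel to TE: direction (-1/5, -2/15); meets XP at D = (3/5, 2/5)
D = X + t·(P−X) with t = 3/2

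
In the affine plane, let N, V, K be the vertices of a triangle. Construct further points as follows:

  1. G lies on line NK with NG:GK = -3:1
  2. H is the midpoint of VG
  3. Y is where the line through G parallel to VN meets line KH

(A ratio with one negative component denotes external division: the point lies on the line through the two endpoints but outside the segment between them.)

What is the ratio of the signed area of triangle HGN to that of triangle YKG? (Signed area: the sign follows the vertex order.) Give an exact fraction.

Set N = (0, 0), V = (1, 0), K = (0, 1); any affine frame gives the same invariant.
1. G lies on line NK with NG:GK = -3:1 ⇒ G = (0, 3/2)
2. H is the midpoint of VG ⇒ H = (1/2, 3/4)
3. Y is where the line through G parallel to VN meets line KH ⇒ Y = (-1, 3/2)
2·[HGN] = 3/4, 2·[YKG] = 1/2
[HGN]:[YKG] = 3/4:1/2 = 3/2

[HGN]:[YKG] = 3/2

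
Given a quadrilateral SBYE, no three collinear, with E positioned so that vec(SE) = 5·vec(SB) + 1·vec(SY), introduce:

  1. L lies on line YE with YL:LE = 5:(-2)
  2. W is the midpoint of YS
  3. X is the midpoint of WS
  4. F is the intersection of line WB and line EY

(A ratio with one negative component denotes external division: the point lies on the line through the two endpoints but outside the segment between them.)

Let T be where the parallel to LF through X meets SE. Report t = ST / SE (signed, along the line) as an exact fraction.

Work in coordinates with S = (0, 0), B = (1, 0), Y = (0, 1), E = (5, 1).
1. L lies on line YE with YL:LE = 5:(-2) ⇒ L = (25/3, 1)
2. W is the midpoint of YS ⇒ W = (0, 1/2)
3. X is the midpoint of WS ⇒ X = (0, 1/4)
4. F is the intersection of line WB and line EY ⇒ F = (-1, 1)
through X parallel to LF: direction (-28/3, 0); meets SE at T = (5/4, 1/4)
T = S + t·(E−S) with t = 1/4

t = 1/4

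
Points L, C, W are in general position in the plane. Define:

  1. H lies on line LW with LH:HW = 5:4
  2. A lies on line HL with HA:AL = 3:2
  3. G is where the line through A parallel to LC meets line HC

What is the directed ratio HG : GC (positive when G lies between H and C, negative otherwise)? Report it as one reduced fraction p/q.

Set L = (0, 0), C = (1, 0), W = (0, 1); any affine frame gives the same invariant.
1. H lies on line LW with LH:HW = 5:4 ⇒ H = (0, 5/9)
2. A lies on line HL with HA:AL = 3:2 ⇒ A = (0, 2/9)
3. G is where the line through A parallel to LC meets line HC ⇒ G = (3/5, 2/9)
G = H + t·(C−H) with t = 3/5, so HG:GC = t:(1−t) = 3/5:2/5

HG:GC = 3/2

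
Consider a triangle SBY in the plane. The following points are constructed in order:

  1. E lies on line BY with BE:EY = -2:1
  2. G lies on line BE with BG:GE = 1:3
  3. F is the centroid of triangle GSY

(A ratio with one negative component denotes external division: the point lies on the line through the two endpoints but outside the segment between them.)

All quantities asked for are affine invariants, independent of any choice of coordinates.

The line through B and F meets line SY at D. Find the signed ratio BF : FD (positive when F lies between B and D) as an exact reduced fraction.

Set S = (0, 0), B = (1, 0), Y = (0, 1); any affine frame gives the same invariant.
1. E lies on line BY with BE:EY = -2:1 ⇒ E = (-1, 2)
2. G lies on line BE with BG:GE = 1:3 ⇒ G = (1/2, 1/2)
3. F is the centroid of triangle GSY ⇒ F = (1/6, 1/2)
line BF meets SY at D = (0, 3/5)
F = B + t·(D−B) with t = 5/6, so BF:FD = 5/6:1/6

BF:FD = 5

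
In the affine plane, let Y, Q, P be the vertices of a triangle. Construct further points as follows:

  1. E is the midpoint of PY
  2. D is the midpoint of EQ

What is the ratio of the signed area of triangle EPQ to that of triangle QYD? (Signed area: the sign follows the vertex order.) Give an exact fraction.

[EPQ]:[QYD] = 2

Choose coordinates Y = (0, 0), Q = (1, 0), P = (0, 1).
1. E is the midpoint of PY ⇒ E = (0, 1/2)
2. D is the midpoint of EQ ⇒ D = (1/2, 1/4)
2·[EPQ] = -1/2, 2·[QYD] = -1/4
[EPQ]:[QYD] = -1/2:-1/4 = 2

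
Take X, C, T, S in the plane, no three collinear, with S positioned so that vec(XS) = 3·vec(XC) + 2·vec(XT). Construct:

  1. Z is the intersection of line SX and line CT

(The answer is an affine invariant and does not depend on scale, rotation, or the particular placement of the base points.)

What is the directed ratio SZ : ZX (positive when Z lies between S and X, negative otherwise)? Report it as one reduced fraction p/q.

SZ:ZX = 4

Work in coordinates with X = (0, 0), C = (1, 0), T = (0, 1), S = (3, 2).
1. Z is the intersection of line SX and line CT ⇒ Z = (3/5, 2/5)
Z = S + t·(X−S) with t = 4/5, so SZ:ZX = t:(1−t) = 4/5:1/5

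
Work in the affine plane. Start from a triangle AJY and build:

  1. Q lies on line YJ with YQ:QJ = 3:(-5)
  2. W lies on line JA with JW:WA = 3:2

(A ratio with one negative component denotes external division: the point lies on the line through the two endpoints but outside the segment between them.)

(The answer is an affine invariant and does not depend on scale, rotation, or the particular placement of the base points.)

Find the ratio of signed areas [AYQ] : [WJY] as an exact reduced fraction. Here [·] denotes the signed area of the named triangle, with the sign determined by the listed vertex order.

Work in coordinates with A = (0, 0), J = (1, 0), Y = (0, 1).
1. Q lies on line YJ with YQ:QJ = 3:(-5) ⇒ Q = (-3/2, 5/2)
2. W lies on line JA with JW:WA = 3:2 ⇒ W = (2/5, 0)
2·[AYQ] = 3/2, 2·[WJY] = 3/5
[AYQ]:[WJY] = 3/2:3/5 = 5/2

[AYQ]:[WJY] = 5/2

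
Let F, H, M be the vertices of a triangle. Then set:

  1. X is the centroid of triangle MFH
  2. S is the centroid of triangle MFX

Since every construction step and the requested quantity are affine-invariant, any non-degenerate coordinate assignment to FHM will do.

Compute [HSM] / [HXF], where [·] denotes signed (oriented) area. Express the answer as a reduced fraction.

Work in coordinates with F = (0, 0), H = (1, 0), M = (0, 1).
1. X is the centroid of triangle MFH ⇒ X = (1/3, 1/3)
2. S is the centroid of triangle MFX ⇒ S = (1/9, 4/9)
2·[HSM] = -4/9, 2·[HXF] = 1/3
[HSM]:[HXF] = -4/9:1/3 = -4/3

[HSM]:[HXF] = -4/3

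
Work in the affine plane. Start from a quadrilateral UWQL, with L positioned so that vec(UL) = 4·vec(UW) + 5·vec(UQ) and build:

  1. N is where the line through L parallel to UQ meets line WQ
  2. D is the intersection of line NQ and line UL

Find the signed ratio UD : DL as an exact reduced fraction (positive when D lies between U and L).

Work in coordinates with U = (0, 0), W = (1, 0), Q = (0, 1), L = (4, 5).
1. N is where the line through L parallel to UQ meets line WQ ⇒ N = (4, -3)
2. D is the intersection of line NQ and line UL ⇒ D = (4/9, 5/9)
D = U + t·(L−U) with t = 1/9, so UD:DL = t:(1−t) = 1/9:8/9

UD:DL = 1/8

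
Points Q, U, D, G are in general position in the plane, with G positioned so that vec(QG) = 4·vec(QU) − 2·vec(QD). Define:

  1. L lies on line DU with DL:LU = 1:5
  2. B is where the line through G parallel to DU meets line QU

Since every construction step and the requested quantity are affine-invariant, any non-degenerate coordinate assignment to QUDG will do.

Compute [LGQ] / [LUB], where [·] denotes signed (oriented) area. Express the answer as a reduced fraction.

[LGQ]:[LUB] = -22/5

Assign Q = (0, 0), U = (1, 0), D = (0, 1), G = (4, -2) — the answer is frame-independent, so this choice is without loss of generality.
1. L lies on line DU with DL:LU = 1:5 ⇒ L = (1/6, 5/6)
2. B is where the line through G parallel to DU meets line QU ⇒ B = (2, 0)
2·[LGQ] = -11/3, 2·[LUB] = 5/6
[LGQ]:[LUB] = -11/3:5/6 = -22/5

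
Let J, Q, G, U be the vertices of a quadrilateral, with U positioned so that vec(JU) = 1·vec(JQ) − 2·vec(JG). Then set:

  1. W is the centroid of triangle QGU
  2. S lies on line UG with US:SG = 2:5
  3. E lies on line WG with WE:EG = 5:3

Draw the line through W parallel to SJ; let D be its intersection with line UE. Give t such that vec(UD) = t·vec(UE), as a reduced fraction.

Work in coordinates with J = (0, 0), Q = (1, 0), G = (0, 1), U = (1, -2).
1. W is the centroid of triangle QGU ⇒ W = (2/3, -1/3)
2. S lies on line UG with US:SG = 2:5 ⇒ S = (5/7, -8/7)
3. E lies on line WG with WE:EG = 5:3 ⇒ E = (1/4, 1/2)
through W parallel to SJ: direction (-5/7, 8/7); meets UE at D = (9/26, 7/39)
D = U + t·(E−U) with t = 34/39

t = 34/39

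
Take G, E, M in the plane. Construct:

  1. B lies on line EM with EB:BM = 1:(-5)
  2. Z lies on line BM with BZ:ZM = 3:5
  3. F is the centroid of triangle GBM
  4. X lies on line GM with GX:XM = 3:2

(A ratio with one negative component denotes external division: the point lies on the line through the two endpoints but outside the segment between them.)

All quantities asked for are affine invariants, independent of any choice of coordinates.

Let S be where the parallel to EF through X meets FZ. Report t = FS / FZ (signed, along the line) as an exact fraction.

t = 48/35

Set G = (0, 0), E = (1, 0), M = (0, 1); any affine frame gives the same invariant.
1. B lies on line EM with EB:BM = 1:(-5) ⇒ B = (5/4, -1/4)
2. Z lies on line BM with BZ:ZM = 3:5 ⇒ Z = (25/32, 7/32)
3. F is the centroid of triangle GBM ⇒ F = (5/12, 1/4)
4. X lies on line GM with GX:XM = 3:2 ⇒ X = (0, 3/5)
through X parallel to EF: direction (-7/12, 1/4); meets FZ at S = (11/12, 29/140)
S = F + t·(Z−F) with t = 48/35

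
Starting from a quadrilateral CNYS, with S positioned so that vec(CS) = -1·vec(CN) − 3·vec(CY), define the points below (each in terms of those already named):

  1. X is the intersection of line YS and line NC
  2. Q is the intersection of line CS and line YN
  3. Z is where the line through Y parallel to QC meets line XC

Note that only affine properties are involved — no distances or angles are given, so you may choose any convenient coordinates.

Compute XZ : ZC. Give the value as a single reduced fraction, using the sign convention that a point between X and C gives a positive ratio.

Set C = (0, 0), N = (1, 0), Y = (0, 1), S = (-1, -3); any affine frame gives the same invariant.
1. X is the intersection of line YS and line NC ⇒ X = (-1/4, 0)
2. Q is the intersection of line CS and line YN ⇒ Q = (1/4, 3/4)
3. Z is where the line through Y parallel to QC meets line XC ⇒ Z = (-1/3, 0)
Z = X + t·(C−X) with t = -1/3, so XZ:ZC = t:(1−t) = -1/3:4/3

XZ:ZC = -1/4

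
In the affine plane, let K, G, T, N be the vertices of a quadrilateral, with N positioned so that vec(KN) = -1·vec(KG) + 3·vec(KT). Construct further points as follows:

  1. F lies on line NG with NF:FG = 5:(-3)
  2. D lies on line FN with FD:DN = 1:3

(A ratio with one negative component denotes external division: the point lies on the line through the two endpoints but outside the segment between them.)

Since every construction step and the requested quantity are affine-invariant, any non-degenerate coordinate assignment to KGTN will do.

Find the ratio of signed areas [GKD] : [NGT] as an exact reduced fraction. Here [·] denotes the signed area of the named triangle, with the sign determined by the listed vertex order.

Work in coordinates with K = (0, 0), G = (1, 0), T = (0, 1), N = (-1, 3).
1. F lies on line NG with NF:FG = 5:(-3) ⇒ F = (4, -9/2)
2. D lies on line FN with FD:DN = 1:3 ⇒ D = (11/4, -21/8)
2·[GKD] = 21/8, 2·[NGT] = -1
[GKD]:[NGT] = 21/8:-1 = -21/8

[GKD]:[NGT] = -21/8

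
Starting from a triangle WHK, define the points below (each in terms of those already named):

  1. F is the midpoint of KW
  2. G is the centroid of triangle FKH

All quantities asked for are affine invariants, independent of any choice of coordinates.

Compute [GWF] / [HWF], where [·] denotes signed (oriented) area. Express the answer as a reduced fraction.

[GWF]:[HWF] = 1/3

Set W = (0, 0), H = (1, 0), K = (0, 1); any affine frame gives the same invariant.
1. F is the midpoint of KW ⇒ F = (0, 1/2)
2. G is the centroid of triangle FKH ⇒ G = (1/3, 1/2)
2·[GWF] = -1/6, 2·[HWF] = -1/2
[GWF]:[HWF] = -1/6:-1/2 = 1/3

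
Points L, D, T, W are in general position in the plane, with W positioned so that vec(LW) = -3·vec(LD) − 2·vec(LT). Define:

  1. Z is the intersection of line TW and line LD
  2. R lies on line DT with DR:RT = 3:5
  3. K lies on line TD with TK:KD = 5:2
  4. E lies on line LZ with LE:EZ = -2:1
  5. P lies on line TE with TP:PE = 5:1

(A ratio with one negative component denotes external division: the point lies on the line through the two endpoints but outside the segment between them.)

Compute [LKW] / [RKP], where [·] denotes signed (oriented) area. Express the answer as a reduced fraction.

[LKW]:[RKP] = 64/25

Set L = (0, 0), D = (1, 0), T = (0, 1), W = (-3, -2); any affine frame gives the same invariant.
1. Z is the intersection of line TW and line LD ⇒ Z = (-1, 0)
2. R lies on line DT with DR:RT = 3:5 ⇒ R = (5/8, 3/8)
3. K lies on line TD with TK:KD = 5:2 ⇒ K = (5/7, 2/7)
4. E lies on line LZ with LE:EZ = -2:1 ⇒ E = (-2, 0)
5. P lies on line TE with TP:PE = 5:1 ⇒ P = (-5/3, 1/6)
2·[LKW] = -4/7, 2·[RKP] = -25/112
[LKW]:[RKP] = -4/7:-25/112 = 64/25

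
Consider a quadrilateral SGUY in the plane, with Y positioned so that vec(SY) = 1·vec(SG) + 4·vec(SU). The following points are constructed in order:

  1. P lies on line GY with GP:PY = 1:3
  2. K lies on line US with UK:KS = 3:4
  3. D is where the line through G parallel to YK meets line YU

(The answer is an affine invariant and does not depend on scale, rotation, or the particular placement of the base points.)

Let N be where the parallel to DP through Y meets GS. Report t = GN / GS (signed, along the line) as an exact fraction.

Choose coordinates S = (0, 0), G = (1, 0), U = (0, 1), Y = (1, 4).
1. P lies on line GY with GP:PY = 1:3 ⇒ P = (1, 1)
2. K lies on line US with UK:KS = 3:4 ⇒ K = (0, 4/7)
3. D is where the line through G parallel to YK meets line YU ⇒ D = (31/3, 32)
through Y parallel to DP: direction (-28/3, -31); meets GS at N = (-19/93, 0)
N = G + t·(S−G) with t = 112/93

t = 112/93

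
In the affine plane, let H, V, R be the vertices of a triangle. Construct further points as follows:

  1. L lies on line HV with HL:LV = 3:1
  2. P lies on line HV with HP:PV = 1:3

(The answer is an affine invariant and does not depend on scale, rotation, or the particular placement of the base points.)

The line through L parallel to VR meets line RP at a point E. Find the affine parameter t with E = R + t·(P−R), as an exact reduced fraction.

Set H = (0, 0), V = (1, 0), R = (0, 1); any affine frame gives the same invariant.
1. L lies on line HV with HL:LV = 3:1 ⇒ L = (3/4, 0)
2. P lies on line HV with HP:PV = 1:3 ⇒ P = (1/4, 0)
through L parallel to VR: direction (-1, 1); meets RP at E = (1/12, 2/3)
E = R + t·(P−R) with t = 1/3

t = 1/3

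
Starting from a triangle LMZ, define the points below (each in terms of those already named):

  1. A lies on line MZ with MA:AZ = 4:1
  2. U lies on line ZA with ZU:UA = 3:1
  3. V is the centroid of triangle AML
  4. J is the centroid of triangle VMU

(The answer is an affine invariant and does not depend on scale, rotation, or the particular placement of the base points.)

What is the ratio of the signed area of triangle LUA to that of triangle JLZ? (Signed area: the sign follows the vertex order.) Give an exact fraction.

[LUA]:[JLZ] = 3/31

Assign L = (0, 0), M = (1, 0), Z = (0, 1) — the answer is frame-independent, so this choice is without loss of generality.
1. A lies on line MZ with MA:AZ = 4:1 ⇒ A = (1/5, 4/5)
2. U lies on line ZA with ZU:UA = 3:1 ⇒ U = (3/20, 17/20)
3. V is the centroid of triangle AML ⇒ V = (2/5, 4/15)
4. J is the centroid of triangle VMU ⇒ J = (31/60, 67/180)
2·[LUA] = -1/20, 2·[JLZ] = -31/60
[LUA]:[JLZ] = -1/20:-31/60 = 3/31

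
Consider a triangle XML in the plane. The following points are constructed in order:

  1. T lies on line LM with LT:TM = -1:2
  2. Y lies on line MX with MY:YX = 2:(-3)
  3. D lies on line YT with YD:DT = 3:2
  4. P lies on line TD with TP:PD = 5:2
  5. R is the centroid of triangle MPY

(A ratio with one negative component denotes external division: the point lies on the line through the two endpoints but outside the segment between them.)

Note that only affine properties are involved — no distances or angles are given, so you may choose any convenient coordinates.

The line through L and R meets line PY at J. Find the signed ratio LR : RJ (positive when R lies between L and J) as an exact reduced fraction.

Choose coordinates X = (0, 0), M = (1, 0), L = (0, 1).
1. T lies on line LM with LT:TM = -1:2 ⇒ T = (-1, 2)
2. Y lies on line MX with MY:YX = 2:(-3) ⇒ Y = (3, 0)
3. D lies on line YT with YD:DT = 3:2 ⇒ D = (3/5, 6/5)
4. P lies on line TD with TP:PD = 5:2 ⇒ P = (1/7, 10/7)
5. R is the centroid of triangle MPY ⇒ R = (29/21, 10/21)
line LR meets PY at J = (29/7, -4/7)
R = L + t·(J−L) with t = 1/3, so LR:RJ = 1/3:2/3

LR:RJ = 1/2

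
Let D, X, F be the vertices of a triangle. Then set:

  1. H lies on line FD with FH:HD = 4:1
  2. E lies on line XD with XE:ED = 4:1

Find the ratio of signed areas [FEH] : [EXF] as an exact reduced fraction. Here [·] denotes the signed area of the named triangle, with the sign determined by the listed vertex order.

[FEH]:[EXF] = -1/5

Work in coordinates with D = (0, 0), X = (1, 0), F = (0, 1).
1. H lies on line FD with FH:HD = 4:1 ⇒ H = (0, 1/5)
2. E lies on line XD with XE:ED = 4:1 ⇒ E = (1/5, 0)
2·[FEH] = -4/25, 2·[EXF] = 4/5
[FEH]:[EXF] = -4/25:4/5 = -1/5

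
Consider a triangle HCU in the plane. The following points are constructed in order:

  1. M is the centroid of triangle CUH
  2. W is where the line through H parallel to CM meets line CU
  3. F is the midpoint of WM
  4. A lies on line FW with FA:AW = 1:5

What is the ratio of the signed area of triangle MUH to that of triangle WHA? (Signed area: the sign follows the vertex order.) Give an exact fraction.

[MUH]:[WHA] = -4/5

Choose coordinates H = (0, 0), C = (1, 0), U = (0, 1).
1. M is the centroid of triangle CUH ⇒ M = (1/3, 1/3)
2. W is where the line through H parallel to CM meets line CU ⇒ W = (2, -1)
3. F is the midpoint of WM ⇒ F = (7/6, -1/3)
4. A lies on line FW with FA:AW = 1:5 ⇒ A = (47/36, -4/9)
2·[MUH] = 1/3, 2·[WHA] = -5/12
[MUH]:[WHA] = 1/3:-5/12 = -4/5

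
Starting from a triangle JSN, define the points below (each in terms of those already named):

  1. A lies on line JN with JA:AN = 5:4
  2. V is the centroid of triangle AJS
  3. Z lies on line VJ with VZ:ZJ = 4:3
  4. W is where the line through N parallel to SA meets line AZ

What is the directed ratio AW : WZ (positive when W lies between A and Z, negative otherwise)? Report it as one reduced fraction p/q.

AW:WZ = -28/53

Set J = (0, 0), S = (1, 0), N = (0, 1); any affine frame gives the same invariant.
1. A lies on line JN with JA:AN = 5:4 ⇒ A = (0, 5/9)
2. V is the centroid of triangle AJS ⇒ V = (1/3, 5/27)
3. Z lies on line VJ with VZ:ZJ = 4:3 ⇒ Z = (1/7, 5/63)
4. W is where the line through N parallel to SA meets line AZ ⇒ W = (-4/25, 49/45)
W = A + t·(Z−A) with t = -28/25, so AW:WZ = t:(1−t) = -28/25:53/25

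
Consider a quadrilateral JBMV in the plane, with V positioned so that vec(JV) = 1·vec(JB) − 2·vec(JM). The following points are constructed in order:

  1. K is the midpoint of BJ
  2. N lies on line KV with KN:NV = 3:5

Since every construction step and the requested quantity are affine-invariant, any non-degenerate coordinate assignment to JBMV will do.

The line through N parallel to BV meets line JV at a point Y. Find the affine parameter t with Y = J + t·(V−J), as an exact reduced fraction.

Work in coordinates with J = (0, 0), B = (1, 0), M = (0, 1), V = (1, -2).
1. K is the midpoint of BJ ⇒ K = (1/2, 0)
2. N lies on line KV with KN:NV = 3:5 ⇒ N = (11/16, -3/4)
through N parallel to BV: direction (0, -2); meets JV at Y = (11/16, -11/8)
Y = J + t·(V−J) with t = 11/16

t = 11/16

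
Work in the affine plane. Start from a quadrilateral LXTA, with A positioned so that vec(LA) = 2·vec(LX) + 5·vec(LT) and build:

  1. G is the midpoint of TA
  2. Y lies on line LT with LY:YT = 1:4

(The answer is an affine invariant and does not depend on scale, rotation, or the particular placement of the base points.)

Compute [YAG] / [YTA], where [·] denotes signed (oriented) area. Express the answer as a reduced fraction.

[YAG]:[YTA] = -1/2

Work in coordinates with L = (0, 0), X = (1, 0), T = (0, 1), A = (2, 5).
1. G is the midpoint of TA ⇒ G = (1, 3)
2. Y lies on line LT with LY:YT = 1:4 ⇒ Y = (0, 1/5)
2·[YAG] = 4/5, 2·[YTA] = -8/5
[YAG]:[YTA] = 4/5:-8/5 = -1/2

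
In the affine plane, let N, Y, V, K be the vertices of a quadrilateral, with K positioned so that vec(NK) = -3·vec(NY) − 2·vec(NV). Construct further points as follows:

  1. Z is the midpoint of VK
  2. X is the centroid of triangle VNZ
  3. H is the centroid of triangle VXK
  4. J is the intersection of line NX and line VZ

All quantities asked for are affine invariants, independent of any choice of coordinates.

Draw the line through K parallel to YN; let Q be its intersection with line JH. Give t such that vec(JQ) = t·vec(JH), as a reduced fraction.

t = 81/19

Choose coordinates N = (0, 0), Y = (1, 0), V = (0, 1), K = (-3, -2).
1. Z is the midpoint of VK ⇒ Z = (-3/2, -1/2)
2. X is the centroid of triangle VNZ ⇒ X = (-1/2, 1/6)
3. H is the centroid of triangle VXK ⇒ H = (-7/6, -5/18)
4. J is the intersection of line NX and line VZ ⇒ J = (-3/4, 1/4)
through K parallel to YN: direction (-1, 0); meets JH at Q = (-48/19, -2)
Q = J + t·(H−J) with t = 81/19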